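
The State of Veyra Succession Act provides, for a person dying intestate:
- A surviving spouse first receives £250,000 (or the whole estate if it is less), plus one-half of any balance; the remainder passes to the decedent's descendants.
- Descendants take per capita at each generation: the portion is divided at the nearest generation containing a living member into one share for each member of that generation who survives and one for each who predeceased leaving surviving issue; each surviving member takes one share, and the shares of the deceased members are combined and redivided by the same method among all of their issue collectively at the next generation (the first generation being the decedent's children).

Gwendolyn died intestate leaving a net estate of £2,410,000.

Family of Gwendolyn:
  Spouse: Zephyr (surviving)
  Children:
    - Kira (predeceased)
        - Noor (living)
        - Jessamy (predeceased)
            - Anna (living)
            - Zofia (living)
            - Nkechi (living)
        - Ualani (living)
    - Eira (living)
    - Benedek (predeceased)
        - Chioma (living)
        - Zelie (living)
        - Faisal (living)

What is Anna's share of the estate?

Zephyr first takes £250,000, leaving a balance of £2,160,000. Zephyr then takes one-half of the balance (£1,080,000), for a total of £1,330,000. The remaining £1,080,000 passes to the descendants.
The descendants' portion (£1,080,000) is divided at the children's generation into 3 shares of £360,000. Eira takes £360,000. The 2 shares of the deceased (Kira and Benedek) are combined into a pool of £720,000.
That pool (£720,000) is divided at the grandchildren's generation into 6 shares of £120,000. Noor, Ualani, Chioma, Zelie, and Faisal each take £120,000. The remaining share for the deceased Jessamy (£120,000) is carried to the next generation.
That pool (£120,000) is divided at the great-grandchildren's generation equally among Anna, Zofia, and Nkechi: £40,000 each.

Anna receives £40,000.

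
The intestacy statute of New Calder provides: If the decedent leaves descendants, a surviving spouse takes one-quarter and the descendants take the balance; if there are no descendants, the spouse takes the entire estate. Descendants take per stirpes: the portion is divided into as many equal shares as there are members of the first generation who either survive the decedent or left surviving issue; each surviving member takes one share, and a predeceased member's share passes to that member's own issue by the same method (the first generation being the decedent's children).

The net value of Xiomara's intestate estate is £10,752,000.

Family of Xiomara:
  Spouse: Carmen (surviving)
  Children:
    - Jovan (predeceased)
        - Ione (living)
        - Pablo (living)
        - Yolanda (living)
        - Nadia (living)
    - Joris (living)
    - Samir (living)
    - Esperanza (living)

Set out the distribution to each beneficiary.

Carmen: £2,688,000; Ione: £504,000; Pablo: £504,000; Yolanda: £504,000; Nadia: £504,000; Joris: £2,016,000; Samir: £2,016,000; Esperanza: £2,016,000

Carmen takes one-quarter of £10,752,000 = £2,688,000. The remaining £8,064,000 passes to the descendants.
The descendants' portion (£8,064,000) is divided into 4 shares of £2,016,000: Joris, Samir, and Esperanza each take £2,016,000; Jovan's £2,016,000 share passes to Jovan's issue.
Jovan's share (£2,016,000) is divided into 4 shares of £504,000: Ione, Pablo, Yolanda, and Nadia each take £504,000.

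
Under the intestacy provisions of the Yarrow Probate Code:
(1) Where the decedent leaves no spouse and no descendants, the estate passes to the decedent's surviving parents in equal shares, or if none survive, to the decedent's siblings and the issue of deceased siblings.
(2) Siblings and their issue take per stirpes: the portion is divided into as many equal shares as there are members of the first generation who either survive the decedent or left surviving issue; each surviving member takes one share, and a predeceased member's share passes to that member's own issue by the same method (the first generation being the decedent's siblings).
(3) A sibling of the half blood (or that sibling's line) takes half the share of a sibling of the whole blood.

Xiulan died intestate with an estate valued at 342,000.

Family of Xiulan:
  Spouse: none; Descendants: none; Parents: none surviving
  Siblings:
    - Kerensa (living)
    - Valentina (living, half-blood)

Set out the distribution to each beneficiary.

The entire 342,000 passes to the siblings and their issue.
Counting each half-blood sibling's line as half a unit, there are 3/2 units in 342,000, so one unit is 228,000. Whole-blood lines (Kerensa) take 228,000 each; half-blood lines (Valentina) take 114,000 each.

Kerensa: 228,000; Valentina: 114,000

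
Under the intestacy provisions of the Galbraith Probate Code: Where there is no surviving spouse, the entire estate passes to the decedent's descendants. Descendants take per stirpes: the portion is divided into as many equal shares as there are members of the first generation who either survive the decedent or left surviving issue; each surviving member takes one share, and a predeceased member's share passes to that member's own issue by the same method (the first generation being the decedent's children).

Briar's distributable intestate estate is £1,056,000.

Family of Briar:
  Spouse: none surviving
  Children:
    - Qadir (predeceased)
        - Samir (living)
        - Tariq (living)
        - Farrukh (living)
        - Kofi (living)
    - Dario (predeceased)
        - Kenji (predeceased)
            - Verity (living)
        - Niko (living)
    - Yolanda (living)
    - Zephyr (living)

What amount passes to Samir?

Samir receives £66,000.

The entire £1,056,000 passes to the descendants.
That amount (£1,056,000) is divided into 4 shares of £264,000: Yolanda and Zephyr each take £264,000; Qadir's £264,000 share passes to Qadir's issue; Dario's £264,000 share passes to Dario's issue.
Qadir's share (£264,000) is divided into 4 shares of £66,000: Samir, Tariq, Farrukh, and Kofi each take £66,000.
Dario's share (£264,000) is divided into 2 shares of £132,000: Niko takes £132,000; Kenji's £132,000 share passes to Kenji's issue.
Kenji's share (£132,000) passes entirely to Verity.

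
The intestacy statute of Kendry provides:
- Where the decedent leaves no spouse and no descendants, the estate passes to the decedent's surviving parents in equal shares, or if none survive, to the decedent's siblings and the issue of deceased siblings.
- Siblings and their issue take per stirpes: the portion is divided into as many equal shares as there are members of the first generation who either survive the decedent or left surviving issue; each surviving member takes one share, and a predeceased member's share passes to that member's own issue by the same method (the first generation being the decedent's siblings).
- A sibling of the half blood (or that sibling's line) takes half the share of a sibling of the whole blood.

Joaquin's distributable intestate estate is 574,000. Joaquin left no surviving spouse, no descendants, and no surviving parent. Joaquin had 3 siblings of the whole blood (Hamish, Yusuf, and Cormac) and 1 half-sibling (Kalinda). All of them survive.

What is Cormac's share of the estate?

Cormac receives 164,000.

The entire 574,000 passes to the siblings and their issue.
Counting each half-blood sibling's line as half a unit, there are 7/2 units in 574,000, so one unit is 164,000. Whole-blood lines (Hamish, Yusuf, and Cormac) take 164,000 each; half-blood lines (Kalinda) take 82,000 each.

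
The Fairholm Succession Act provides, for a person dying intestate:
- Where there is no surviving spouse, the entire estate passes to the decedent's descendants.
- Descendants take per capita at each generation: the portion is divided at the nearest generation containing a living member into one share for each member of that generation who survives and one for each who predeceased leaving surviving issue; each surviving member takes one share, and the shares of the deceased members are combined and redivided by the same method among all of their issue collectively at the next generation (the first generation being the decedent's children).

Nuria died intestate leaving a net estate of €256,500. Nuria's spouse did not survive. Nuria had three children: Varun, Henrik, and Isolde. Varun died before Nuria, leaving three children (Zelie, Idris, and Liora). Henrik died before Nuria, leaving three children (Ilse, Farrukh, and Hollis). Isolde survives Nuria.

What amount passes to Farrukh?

Farrukh receives €28,500.

The entire €256,500 passes to the descendants.
That amount (€256,500) is divided at the children's generation into 3 shares of €85,500. Isolde takes €85,500. The 2 shares of the deceased (Varun and Henrik) are combined into a pool of €171,000.
That pool (€171,000) is divided at the grandchildren's generation equally among Zelie, Idris, Liora, Ilse, Farrukh, and Hollis: €28,500 each.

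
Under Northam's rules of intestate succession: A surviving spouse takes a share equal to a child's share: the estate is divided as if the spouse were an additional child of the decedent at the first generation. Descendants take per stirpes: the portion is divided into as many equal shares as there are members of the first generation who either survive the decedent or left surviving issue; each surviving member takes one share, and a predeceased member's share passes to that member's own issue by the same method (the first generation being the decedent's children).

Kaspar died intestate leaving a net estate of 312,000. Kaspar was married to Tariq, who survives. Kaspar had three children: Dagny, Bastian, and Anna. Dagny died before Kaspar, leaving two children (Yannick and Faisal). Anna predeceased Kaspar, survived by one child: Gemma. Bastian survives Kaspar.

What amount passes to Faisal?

The spouse counts as an additional share at the children's level, so there are 4 primary shares of 78,000. Tariq takes one such share (78,000).
The children's combined portion (234,000) is divided into 3 shares of 78,000: Bastian takes 78,000; Dagny's 78,000 share passes to Dagny's issue; Anna's 78,000 share passes to Anna's issue.
Dagny's share (78,000) is divided into 2 shares of 39,000: Yannick and Faisal each take 39,000.
Anna's share (78,000) passes entirely to Gemma.

Faisal receives 39,000.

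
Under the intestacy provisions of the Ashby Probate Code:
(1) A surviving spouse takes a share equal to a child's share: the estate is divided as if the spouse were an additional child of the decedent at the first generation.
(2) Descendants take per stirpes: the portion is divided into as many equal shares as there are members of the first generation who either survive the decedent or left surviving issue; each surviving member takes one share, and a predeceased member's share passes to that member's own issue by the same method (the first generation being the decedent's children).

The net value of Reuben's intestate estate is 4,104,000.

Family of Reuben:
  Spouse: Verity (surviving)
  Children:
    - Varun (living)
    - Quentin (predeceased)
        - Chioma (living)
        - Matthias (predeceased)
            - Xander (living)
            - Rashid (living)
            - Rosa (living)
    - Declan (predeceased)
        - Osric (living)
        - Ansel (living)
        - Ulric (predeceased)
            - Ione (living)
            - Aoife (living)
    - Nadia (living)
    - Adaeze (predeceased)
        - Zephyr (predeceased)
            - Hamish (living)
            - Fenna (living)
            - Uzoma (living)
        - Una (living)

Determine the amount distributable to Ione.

The spouse counts as an additional share at the children's level, so there are 6 primary shares of 684,000. Verity takes one such share (684,000).
The children's combined portion (3,420,000) is divided into 5 shares of 684,000: Varun and Nadia each take 684,000; Quentin's 684,000 share passes to Quentin's issue; Declan's 684,000 share passes to Declan's issue; Adaeze's 684,000 share passes to Adaeze's issue.
Quentin's share (684,000) is divided into 2 shares of 342,000: Chioma takes 342,000; Matthias's 342,000 share passes to Matthias's issue.
Matthias's share (342,000) is divided into 3 shares of 114,000: Xander, Rashid, and Rosa each take 114,000.
Declan's share (684,000) is divided into 3 shares of 228,000: Osric and Ansel each take 228,000; Ulric's 228,000 share passes to Ulric's issue.
Ulric's share (228,000) is divided into 2 shares of 114,000: Ione and Aoife each take 114,000.
Adaeze's share (684,000) is divided into 2 shares of 342,000: Una takes 342,000; Zephyr's 342,000 share passes to Zephyr's issue.
Zephyr's share (342,000) is divided into 3 shares of 114,000: Hamish, Fenna, and Uzoma each take 114,000.

Ione receives 114,000.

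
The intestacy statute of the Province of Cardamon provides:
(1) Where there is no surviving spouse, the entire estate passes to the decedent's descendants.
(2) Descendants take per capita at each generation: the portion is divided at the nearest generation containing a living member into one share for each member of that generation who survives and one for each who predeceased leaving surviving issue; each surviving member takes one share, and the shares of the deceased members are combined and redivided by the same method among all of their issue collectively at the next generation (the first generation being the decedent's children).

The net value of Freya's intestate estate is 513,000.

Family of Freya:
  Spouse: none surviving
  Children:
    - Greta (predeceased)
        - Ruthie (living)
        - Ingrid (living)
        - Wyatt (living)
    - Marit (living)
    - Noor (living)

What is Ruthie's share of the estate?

Ruthie receives 57,000.

The entire 513,000 passes to the descendants.
That amount (513,000) is divided at the children's generation into 3 shares of 171,000. Marit and Noor each take 171,000. The remaining share for the deceased Greta (171,000) is carried to the next generation.
That pool (171,000) is divided at the grandchildren's generation equally among Ruthie, Ingrid, and Wyatt: 57,000 each.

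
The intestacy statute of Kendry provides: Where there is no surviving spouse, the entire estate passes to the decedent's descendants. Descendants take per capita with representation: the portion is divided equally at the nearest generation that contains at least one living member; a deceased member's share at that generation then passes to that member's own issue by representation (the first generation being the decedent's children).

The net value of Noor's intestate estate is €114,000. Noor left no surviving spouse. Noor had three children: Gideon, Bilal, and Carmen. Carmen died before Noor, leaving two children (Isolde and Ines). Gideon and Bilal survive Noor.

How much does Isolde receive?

Isolde receives €19,000.

The entire €114,000 passes to the descendants.
That amount (€114,000) is divided into 3 shares of €38,000: Gideon and Bilal each take €38,000; Carmen's €38,000 share passes to Carmen's issue.
Carmen's share (€38,000) is divided into 2 shares of €19,000: Isolde and Ines each take €19,000.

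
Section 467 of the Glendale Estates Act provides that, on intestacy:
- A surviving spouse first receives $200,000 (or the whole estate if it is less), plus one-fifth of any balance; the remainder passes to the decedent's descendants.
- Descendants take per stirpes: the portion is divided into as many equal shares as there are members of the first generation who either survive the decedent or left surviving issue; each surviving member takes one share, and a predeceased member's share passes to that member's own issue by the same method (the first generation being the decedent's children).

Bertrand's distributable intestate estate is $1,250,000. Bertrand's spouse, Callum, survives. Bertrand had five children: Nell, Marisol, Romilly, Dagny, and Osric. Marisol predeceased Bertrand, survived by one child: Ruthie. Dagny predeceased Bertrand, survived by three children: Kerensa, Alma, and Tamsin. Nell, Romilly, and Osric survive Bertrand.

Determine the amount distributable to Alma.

Alma receives $56,000.

Callum first takes $200,000, leaving a balance of $1,050,000. Callum then takes one-fifth of the balance ($210,000), for a total of $410,000. The remaining $840,000 passes to the descendants.
The descendants' portion ($840,000) is divided into 5 shares of $168,000: Nell, Romilly, and Osric each take $168,000; Marisol's $168,000 share passes to Marisol's issue; Dagny's $168,000 share passes to Dagny's issue.
Marisol's share ($168,000) passes entirely to Ruthie.
Dagny's share ($168,000) is divided into 3 shares of $56,000: Kerensa, Alma, and Tamsin each take $56,000.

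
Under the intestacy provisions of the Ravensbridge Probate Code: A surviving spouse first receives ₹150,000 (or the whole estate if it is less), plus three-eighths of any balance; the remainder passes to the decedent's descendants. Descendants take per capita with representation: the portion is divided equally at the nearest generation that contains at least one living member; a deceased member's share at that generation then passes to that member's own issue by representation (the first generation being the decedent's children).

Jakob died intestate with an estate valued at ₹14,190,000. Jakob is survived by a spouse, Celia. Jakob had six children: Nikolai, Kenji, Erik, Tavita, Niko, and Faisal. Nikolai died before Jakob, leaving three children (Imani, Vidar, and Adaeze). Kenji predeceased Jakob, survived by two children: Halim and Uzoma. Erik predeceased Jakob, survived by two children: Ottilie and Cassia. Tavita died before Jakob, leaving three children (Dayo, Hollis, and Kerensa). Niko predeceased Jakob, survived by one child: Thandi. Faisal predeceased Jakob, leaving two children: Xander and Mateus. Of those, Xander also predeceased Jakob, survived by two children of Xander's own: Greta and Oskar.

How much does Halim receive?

Halim receives ₹675,000.

Celia first takes ₹150,000, leaving a balance of ₹14,040,000. Celia then takes three-eighths of the balance (₹5,265,000), for a total of ₹5,415,000. The remaining ₹8,775,000 passes to the descendants.
No child survives, so the initial division is made at the grandchildren's generation.
The descendants' portion (₹8,775,000) is divided into 13 shares of ₹675,000: Imani, Vidar, Adaeze, Halim, Uzoma, Ottilie, Cassia, Dayo, Hollis, Kerensa, Thandi, and Mateus each take ₹675,000; Xander's ₹675,000 share passes to Xander's issue.
Xander's share (₹675,000) is divided into 2 shares of ₹337,500: Greta and Oskar each take ₹337,500.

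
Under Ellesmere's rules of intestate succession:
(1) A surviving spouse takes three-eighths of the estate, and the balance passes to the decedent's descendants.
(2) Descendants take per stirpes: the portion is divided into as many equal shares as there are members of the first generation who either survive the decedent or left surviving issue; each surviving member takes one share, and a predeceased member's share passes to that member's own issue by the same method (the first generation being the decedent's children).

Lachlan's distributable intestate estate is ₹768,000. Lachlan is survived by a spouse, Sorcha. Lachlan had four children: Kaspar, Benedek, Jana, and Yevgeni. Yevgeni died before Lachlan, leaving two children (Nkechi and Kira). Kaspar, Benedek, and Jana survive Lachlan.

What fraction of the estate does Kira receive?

Kira receives 5/64 of the estate.

Sorcha takes three-eighths of ₹768,000 = ₹288,000. The remaining ₹480,000 passes to the descendants.
The descendants' portion (₹480,000) is divided into 4 shares of ₹120,000: Kaspar, Benedek, and Jana each take ₹120,000; Yevgeni's ₹120,000 share passes to Yevgeni's issue.
Yevgeni's share (₹120,000) is divided into 2 shares of ₹60,000: Nkechi and Kira each take ₹60,000.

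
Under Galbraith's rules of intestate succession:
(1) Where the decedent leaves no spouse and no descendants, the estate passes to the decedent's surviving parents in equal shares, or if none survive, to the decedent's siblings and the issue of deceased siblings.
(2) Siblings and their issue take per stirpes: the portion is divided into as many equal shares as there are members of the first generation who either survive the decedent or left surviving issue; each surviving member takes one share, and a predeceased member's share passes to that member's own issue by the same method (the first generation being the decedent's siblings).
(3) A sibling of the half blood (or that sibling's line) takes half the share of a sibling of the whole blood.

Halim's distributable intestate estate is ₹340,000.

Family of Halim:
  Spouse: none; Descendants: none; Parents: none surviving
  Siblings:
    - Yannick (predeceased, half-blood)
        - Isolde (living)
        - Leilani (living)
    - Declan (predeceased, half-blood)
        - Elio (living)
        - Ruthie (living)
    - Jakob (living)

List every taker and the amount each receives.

The entire ₹340,000 passes to the siblings and their issue.
Counting each half-blood sibling's line as half a unit, there are 2 units in ₹340,000, so one unit is ₹170,000. Whole-blood lines (Jakob) take ₹170,000 each; half-blood lines (Yannick and Declan) take ₹85,000 each.
Yannick's share (₹85,000) is divided into 2 shares of ₹42,500: Isolde and Leilani each take ₹42,500.
Declan's share (₹85,000) is divided into 2 shares of ₹42,500: Elio and Ruthie each take ₹42,500.

Isolde: ₹42,500; Leilani: ₹42,500; Elio: ₹42,500; Ruthie: ₹42,500; Jakob: ₹170,000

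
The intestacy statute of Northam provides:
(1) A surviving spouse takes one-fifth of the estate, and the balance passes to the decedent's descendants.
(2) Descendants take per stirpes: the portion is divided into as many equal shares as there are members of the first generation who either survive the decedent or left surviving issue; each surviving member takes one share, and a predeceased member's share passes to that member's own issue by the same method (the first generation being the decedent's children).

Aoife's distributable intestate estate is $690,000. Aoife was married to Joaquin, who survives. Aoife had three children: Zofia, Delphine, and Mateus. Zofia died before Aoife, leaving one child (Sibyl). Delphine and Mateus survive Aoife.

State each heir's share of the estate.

Joaquin takes one-fifth of $690,000 = $138,000. The remaining $552,000 passes to the descendants.
The descendants' portion ($552,000) is divided into 3 shares of $184,000: Delphine and Mateus each take $184,000; Zofia's $184,000 share passes to Zofia's issue.
Zofia's share ($184,000) passes entirely to Sibyl.

Joaquin: $138,000; Sibyl: $184,000; Delphine: $184,000; Mateus: $184,000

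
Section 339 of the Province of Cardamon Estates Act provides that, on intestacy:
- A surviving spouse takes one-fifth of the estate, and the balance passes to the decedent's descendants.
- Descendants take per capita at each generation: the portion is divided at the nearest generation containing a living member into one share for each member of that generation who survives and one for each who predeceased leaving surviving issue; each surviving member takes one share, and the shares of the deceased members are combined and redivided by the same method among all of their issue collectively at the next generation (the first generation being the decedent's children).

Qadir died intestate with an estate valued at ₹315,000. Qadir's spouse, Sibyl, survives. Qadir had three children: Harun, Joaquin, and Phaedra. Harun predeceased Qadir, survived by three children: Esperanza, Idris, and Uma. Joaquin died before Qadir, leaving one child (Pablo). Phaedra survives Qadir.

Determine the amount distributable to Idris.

Idris receives ₹42,000.

Sibyl takes one-fifth of ₹315,000 = ₹63,000. The remaining ₹252,000 passes to the descendants.
The descendants' portion (₹252,000) is divided at the children's generation into 3 shares of ₹84,000. Phaedra takes ₹84,000. The 2 shares of the deceased (Harun and Joaquin) are combined into a pool of ₹168,000.
That pool (₹168,000) is divided at the grandchildren's generation equally among Esperanza, Idris, Uma, and Pablo: ₹42,000 each.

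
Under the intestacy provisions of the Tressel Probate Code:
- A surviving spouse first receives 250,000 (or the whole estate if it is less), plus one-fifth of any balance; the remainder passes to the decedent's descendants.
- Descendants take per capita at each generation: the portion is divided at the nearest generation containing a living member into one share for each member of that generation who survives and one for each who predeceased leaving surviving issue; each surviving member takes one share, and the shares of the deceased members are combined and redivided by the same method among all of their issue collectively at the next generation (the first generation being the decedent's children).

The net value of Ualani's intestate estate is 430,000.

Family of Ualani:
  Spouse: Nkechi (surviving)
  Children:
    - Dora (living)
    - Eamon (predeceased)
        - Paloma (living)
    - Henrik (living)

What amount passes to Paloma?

Nkechi first takes 250,000, leaving a balance of 180,000. Nkechi then takes one-fifth of the balance (36,000), for a total of 286,000. The remaining 144,000 passes to the descendants.
The descendants' portion (144,000) is divided at the children's generation into 3 shares of 48,000. Dora and Henrik each take 48,000. The remaining share for the deceased Eamon (48,000) is carried to the next generation.
That pool (48,000) passes entirely to Paloma, the sole taker at the grandchildren's generation.

Paloma receives 48,000.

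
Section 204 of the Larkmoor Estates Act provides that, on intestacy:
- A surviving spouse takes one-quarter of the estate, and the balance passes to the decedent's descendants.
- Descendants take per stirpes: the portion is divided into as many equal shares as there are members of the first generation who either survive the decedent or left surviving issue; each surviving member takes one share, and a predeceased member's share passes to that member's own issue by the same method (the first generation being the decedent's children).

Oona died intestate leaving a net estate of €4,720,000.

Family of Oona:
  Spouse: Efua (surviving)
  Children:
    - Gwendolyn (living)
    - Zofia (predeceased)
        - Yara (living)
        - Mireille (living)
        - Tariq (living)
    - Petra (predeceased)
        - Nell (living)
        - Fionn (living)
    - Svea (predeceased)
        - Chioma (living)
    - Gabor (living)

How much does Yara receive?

Efua takes one-quarter of €4,720,000 = €1,180,000. The remaining €3,540,000 passes to the descendants.
The descendants' portion (€3,540,000) is divided into 5 shares of €708,000: Gwendolyn and Gabor each take €708,000; Zofia's €708,000 share passes to Zofia's issue; Petra's €708,000 share passes to Petra's issue; Svea's €708,000 share passes to Svea's issue.
Zofia's share (€708,000) is divided into 3 shares of €236,000: Yara, Mireille, and Tariq each take €236,000.
Petra's share (€708,000) is divided into 2 shares of €354,000: Nell and Fionn each take €354,000.
Svea's share (€708,000) passes entirely to Chioma.

Yara receives €236,000.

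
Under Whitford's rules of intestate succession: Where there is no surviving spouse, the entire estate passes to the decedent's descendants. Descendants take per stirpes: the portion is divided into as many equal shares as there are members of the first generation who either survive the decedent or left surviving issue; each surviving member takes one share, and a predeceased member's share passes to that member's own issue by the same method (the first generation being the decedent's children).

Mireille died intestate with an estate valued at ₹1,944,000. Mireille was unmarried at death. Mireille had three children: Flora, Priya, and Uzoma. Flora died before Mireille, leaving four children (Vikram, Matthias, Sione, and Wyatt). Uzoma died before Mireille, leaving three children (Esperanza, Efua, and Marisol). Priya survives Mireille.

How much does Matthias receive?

Matthias receives ₹162,000.

The entire ₹1,944,000 passes to the descendants.
That amount (₹1,944,000) is divided into 3 shares of ₹648,000: Priya takes ₹648,000; Flora's ₹648,000 share passes to Flora's issue; Uzoma's ₹648,000 share passes to Uzoma's issue.
Flora's share (₹648,000) is divided into 4 shares of ₹162,000: Vikram, Matthias, Sione, and Wyatt each take ₹162,000.
Uzoma's share (₹648,000) is divided into 3 shares of ₹216,000: Esperanza, Efua, and Marisol each take ₹216,000.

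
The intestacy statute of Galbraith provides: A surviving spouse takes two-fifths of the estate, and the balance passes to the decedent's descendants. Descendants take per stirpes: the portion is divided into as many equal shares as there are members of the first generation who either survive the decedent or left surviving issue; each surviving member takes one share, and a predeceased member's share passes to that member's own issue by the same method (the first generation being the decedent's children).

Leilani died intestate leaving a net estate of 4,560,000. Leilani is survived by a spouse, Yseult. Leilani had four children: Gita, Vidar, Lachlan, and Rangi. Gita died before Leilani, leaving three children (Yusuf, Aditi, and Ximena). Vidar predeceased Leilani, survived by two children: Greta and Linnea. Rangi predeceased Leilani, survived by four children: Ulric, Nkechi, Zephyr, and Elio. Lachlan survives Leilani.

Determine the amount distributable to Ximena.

Ximena receives 228,000.

Yseult takes two-fifths of 4,560,000 = 1,824,000. The remaining 2,736,000 passes to the descendants.
The descendants' portion (2,736,000) is divided into 4 shares of 684,000: Lachlan takes 684,000; Gita's 684,000 share passes to Gita's issue; Vidar's 684,000 share passes to Vidar's issue; Rangi's 684,000 share passes to Rangi's issue.
Gita's share (684,000) is divided into 3 shares of 228,000: Yusuf, Aditi, and Ximena each take 228,000.
Vidar's share (684,000) is divided into 2 shares of 342,000: Greta and Linnea each take 342,000.
Rangi's share (684,000) is divided into 4 shares of 171,000: Ulric, Nkechi, Zephyr, and Elio each take 171,000.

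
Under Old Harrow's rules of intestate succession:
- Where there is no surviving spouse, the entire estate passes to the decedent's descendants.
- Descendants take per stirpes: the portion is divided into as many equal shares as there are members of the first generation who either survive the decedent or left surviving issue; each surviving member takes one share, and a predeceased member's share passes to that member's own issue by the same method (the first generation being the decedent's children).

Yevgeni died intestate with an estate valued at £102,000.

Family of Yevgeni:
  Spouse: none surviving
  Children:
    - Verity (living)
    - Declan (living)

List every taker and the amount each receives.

Verity: £51,000; Declan: £51,000

The entire £102,000 passes to the descendants.
That amount (£102,000) is divided into 2 shares of £51,000: Verity and Declan each take £51,000.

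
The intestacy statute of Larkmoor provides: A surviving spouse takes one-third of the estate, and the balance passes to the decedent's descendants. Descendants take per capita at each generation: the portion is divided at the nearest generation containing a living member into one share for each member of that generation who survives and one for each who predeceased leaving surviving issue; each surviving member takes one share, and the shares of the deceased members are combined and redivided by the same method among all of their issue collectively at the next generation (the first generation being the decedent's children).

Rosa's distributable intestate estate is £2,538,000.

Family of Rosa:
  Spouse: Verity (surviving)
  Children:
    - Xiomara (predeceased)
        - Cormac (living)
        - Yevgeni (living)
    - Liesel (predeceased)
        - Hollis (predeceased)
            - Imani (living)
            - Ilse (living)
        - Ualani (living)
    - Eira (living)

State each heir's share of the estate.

Verity takes one-third of £2,538,000 = £846,000. The remaining £1,692,000 passes to the descendants.
The descendants' portion (£1,692,000) is divided at the children's generation into 3 shares of £564,000. Eira takes £564,000. The 2 shares of the deceased (Xiomara and Liesel) are combined into a pool of £1,128,000.
That pool (£1,128,000) is divided at the grandchildren's generation into 4 shares of £282,000. Cormac, Yevgeni, and Ualani each take £282,000. The remaining share for the deceased Hollis (£282,000) is carried to the next generation.
That pool (£282,000) is divided at the great-grandchildren's generation equally among Imani and Ilse: £141,000 each.

Verity: £846,000; Cormac: £282,000; Yevgeni: £282,000; Imani: £141,000; Ilse: £141,000; Ualani: £282,000; Eira: £564,000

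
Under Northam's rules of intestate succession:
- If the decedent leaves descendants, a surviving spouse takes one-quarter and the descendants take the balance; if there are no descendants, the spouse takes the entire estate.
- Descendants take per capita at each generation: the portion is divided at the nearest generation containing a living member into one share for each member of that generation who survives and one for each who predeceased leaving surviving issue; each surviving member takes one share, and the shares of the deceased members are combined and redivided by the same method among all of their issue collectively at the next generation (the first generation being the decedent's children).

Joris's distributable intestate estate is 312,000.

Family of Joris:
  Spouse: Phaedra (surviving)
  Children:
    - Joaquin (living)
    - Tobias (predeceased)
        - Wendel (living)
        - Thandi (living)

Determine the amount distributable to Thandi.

Phaedra takes one-quarter of 312,000 = 78,000. The remaining 234,000 passes to the descendants.
The descendants' portion (234,000) is divided at the children's generation into 2 shares of 117,000. Joaquin takes 117,000. The remaining share for the deceased Tobias (117,000) is carried to the next generation.
That pool (117,000) is divided at the grandchildren's generation equally among Wendel and Thandi: 58,500 each.

Thandi receives 58,500.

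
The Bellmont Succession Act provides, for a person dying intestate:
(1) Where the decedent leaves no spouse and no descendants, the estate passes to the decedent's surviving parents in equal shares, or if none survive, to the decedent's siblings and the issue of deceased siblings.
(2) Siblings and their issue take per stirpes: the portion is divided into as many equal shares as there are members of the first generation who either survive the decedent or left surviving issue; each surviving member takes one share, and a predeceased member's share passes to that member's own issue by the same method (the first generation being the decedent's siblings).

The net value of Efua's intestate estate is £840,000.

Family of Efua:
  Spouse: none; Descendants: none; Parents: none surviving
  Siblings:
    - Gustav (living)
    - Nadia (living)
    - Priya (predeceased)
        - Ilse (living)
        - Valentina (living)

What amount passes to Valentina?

Valentina receives £140,000.

The entire £840,000 passes to the siblings and their issue.
That amount (£840,000) is divided into 3 shares of £280,000: Gustav and Nadia each take £280,000; Priya's £280,000 share passes to Priya's issue.
Priya's share (£280,000) is divided into 2 shares of £140,000: Ilse and Valentina each take £140,000.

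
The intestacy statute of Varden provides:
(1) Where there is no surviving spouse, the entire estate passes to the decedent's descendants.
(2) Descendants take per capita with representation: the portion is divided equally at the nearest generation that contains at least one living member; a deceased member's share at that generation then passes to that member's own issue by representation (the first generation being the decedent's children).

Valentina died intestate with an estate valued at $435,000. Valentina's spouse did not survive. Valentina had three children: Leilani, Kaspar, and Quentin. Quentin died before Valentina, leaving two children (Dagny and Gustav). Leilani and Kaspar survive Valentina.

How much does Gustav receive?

The entire $435,000 passes to the descendants.
That amount ($435,000) is divided into 3 shares of $145,000: Leilani and Kaspar each take $145,000; Quentin's $145,000 share passes to Quentin's issue.
Quentin's share ($145,000) is divided into 2 shares of $72,500: Dagny and Gustav each take $72,500.

Gustav receives $72,500.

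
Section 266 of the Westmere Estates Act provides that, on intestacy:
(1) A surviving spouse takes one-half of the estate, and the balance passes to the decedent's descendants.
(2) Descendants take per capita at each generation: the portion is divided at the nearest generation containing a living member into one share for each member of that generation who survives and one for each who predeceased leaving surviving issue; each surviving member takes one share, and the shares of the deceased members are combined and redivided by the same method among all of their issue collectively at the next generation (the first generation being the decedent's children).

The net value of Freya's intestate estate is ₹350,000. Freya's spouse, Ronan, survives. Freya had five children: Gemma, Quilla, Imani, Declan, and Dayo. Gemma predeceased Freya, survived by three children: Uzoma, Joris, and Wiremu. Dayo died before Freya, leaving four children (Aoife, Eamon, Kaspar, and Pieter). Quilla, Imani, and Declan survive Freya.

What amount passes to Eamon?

Eamon receives ₹10,000.

Ronan takes one-half of ₹350,000 = ₹175,000. The remaining ₹175,000 passes to the descendants.
The descendants' portion (₹175,000) is divided at the children's generation into 5 shares of ₹35,000. Quilla, Imani, and Declan each take ₹35,000. The 2 shares of the deceased (Gemma and Dayo) are combined into a pool of ₹70,000.
That pool (₹70,000) is divided at the grandchildren's generation equally among Uzoma, Joris, Wiremu, Aoife, Eamon, Kaspar, and Pieter: ₹10,000 each.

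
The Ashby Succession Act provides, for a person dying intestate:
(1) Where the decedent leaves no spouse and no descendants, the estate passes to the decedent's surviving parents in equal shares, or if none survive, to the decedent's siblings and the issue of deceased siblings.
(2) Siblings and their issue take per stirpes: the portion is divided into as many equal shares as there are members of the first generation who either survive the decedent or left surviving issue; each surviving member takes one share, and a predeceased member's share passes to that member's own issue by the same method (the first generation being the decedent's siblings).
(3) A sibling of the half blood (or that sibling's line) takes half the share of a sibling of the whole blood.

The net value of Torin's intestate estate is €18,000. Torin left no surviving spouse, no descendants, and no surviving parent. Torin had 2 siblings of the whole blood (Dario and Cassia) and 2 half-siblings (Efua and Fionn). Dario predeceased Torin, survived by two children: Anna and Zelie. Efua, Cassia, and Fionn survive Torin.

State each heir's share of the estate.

Efua: €3,000; Anna: €3,000; Zelie: €3,000; Cassia: €6,000; Fionn: €3,000

The entire €18,000 passes to the siblings and their issue.
Counting each half-blood sibling's line as half a unit, there are 3 units in €18,000, so one unit is €6,000. Whole-blood lines (Dario and Cassia) take €6,000 each; half-blood lines (Efua and Fionn) take €3,000 each.
Dario's share (€6,000) is divided into 2 shares of €3,000: Anna and Zelie each take €3,000.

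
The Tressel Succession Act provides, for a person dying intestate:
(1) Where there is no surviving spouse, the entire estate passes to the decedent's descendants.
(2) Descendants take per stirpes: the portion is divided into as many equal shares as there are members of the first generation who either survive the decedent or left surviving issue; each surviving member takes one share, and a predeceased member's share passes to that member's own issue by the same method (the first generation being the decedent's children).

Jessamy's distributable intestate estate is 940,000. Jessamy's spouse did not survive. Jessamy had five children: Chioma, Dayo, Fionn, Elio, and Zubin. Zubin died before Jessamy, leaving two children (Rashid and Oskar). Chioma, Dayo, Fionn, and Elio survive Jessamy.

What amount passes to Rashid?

The entire 940,000 passes to the descendants.
That amount (940,000) is divided into 5 shares of 188,000: Chioma, Dayo, Fionn, and Elio each take 188,000; Zubin's 188,000 share passes to Zubin's issue.
Zubin's share (188,000) is divided into 2 shares of 94,000: Rashid and Oskar each take 94,000.

Rashid receives 94,000.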